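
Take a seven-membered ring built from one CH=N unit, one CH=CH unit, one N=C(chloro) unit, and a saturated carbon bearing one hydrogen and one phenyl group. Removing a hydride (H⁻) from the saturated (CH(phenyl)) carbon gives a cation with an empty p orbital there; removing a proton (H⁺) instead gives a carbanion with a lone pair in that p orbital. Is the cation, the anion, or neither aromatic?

In either ion the ring is fully conjugated: every atom, including the new sp² carbon, supplies a p orbital.
Cation: 3 × 2 + 0 = 6 π electrons → 4(1)+2, aromatic.
Anion: 3 × 2 + 2 = 8 π electrons → 4(2), antiaromatic.

The cation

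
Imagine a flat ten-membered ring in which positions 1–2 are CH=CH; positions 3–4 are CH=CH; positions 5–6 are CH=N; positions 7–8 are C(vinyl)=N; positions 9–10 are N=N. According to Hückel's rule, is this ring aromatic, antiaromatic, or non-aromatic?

Check conjugation: the double-bond atoms are sp², each contributing one p electron; each =N– nitrogen is pyridine-type (lone pair in the sp² plane, one electron in the p orbital) — every position has a p orbital, so the cyclic π system is continuous.
π-electron count: 5 × 2 = 10 from the 5 double-bond units.
With 10 π electrons (n = 2), the Hückel 4n+2 condition holds.

Aromatic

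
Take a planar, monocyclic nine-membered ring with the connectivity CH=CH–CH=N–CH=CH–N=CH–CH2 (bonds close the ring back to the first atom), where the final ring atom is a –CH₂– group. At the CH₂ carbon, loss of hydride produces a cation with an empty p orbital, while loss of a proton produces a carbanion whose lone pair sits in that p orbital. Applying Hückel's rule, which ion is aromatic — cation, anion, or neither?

In both ions every ring atom is sp² and contributes a p orbital, so both rings are fully conjugated.
Cation: 4 × 2 + 0 = 8 π electrons → 4(2), antiaromatic.
Anion: 4 × 2 + 2 = 10 π electrons → 4(2)+2, aromatic.

The anion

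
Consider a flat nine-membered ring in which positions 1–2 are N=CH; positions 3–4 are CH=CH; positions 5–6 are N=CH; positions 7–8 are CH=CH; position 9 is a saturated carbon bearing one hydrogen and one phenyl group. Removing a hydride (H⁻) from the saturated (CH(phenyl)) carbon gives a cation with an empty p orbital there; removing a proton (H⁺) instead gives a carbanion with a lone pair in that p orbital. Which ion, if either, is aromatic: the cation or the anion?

In both ions every ring atom is sp² and contributes a p orbital, so both rings are fully conjugated.
Cation: 4 × 2 + 0 = 8 π electrons → 4(2), antiaromatic.
Anion: 4 × 2 + 2 = 10 π electrons → 4(2)+2, aromatic.

The anion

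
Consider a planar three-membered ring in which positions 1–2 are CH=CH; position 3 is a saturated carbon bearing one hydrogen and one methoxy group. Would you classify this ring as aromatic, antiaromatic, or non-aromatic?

Non-aromatic

The CH(methoxy) carbon is saturated: that saturated carbon is sp³ and has no p orbital in the ring π system. Conjugation is not continuous around the ring.
A ring that is not fully conjugated cannot be aromatic or antiaromatic regardless of its π-electron count.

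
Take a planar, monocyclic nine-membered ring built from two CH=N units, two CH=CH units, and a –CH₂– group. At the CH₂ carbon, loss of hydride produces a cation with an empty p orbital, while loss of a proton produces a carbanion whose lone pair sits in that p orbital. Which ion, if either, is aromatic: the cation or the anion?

The anion

In either ion the ring is fully conjugated: every atom, including the new sp² carbon, supplies a p orbital.
Cation: 4 × 2 + 0 = 8 π electrons → 4(2), antiaromatic.
Anion: 4 × 2 + 2 = 10 π electrons → 4(2)+2, aromatic.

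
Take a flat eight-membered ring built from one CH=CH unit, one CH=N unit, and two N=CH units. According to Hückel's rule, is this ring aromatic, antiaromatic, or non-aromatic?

Antiaromatic

Check conjugation: every atom in a ring double bond is sp² and brings one electron to the p orbital; each sp² =N– keeps its lone pair in-plane and puts one electron into the π system — every position has a p orbital, so the cyclic π system is continuous.
π-electron count: 4 × 2 = 8 from the 4 double-bond units.
A 4n π count (8, n = 2) in a planar conjugated ring means antiaromatic.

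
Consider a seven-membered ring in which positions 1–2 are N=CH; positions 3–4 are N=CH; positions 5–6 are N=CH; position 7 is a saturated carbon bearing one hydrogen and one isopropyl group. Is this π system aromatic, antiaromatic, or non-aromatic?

The CH(isopropyl) position has four σ bonds — that saturated carbon is sp³ and has no p orbital in the ring π system — so the cyclic conjugation is interrupted.
Hückel's rule only applies to fully conjugated rings, so this one is simply non-aromatic.

Non-aromatic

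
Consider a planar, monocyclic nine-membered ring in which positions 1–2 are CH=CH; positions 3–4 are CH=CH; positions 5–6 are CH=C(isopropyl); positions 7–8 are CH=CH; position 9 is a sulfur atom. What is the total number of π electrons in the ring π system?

10

The p orbitals form a continuous loop: each doubly-bonded ring atom is sp² with one p-orbital electron; the sulfur donates one lone pair from its p orbital. The ring is fully conjugated.
Adding the contributions, 4 × 2 = 8 from the double-bond units + 2 from the S atom = 10.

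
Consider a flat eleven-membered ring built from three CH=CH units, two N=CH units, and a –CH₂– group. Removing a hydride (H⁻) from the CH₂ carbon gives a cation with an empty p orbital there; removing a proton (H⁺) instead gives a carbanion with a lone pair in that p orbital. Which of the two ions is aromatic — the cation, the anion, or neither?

Once that carbon is sp², every ring atom has a p orbital and both ions are fully conjugated.
Cation: 5 × 2 + 0 = 10 π electrons → 4(2)+2, aromatic.
Anion: 5 × 2 + 2 = 12 π electrons → 4(3), antiaromatic.

The cation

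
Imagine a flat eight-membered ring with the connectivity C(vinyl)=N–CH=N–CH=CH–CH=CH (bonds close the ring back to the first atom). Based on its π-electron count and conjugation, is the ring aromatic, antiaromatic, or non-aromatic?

Antiaromatic

Check conjugation: every atom in a ring double bond is sp² and brings one electron to the p orbital; the doubly-bonded nitrogens are pyridine-type — their lone pairs lie in the ring plane, leaving one electron in the p orbital — every position has a p orbital, so the cyclic π system is continuous.
π-electron count: 4 × 2 = 8 from the 4 double-bond units.
A 4n π count (8, n = 2) in a planar conjugated ring means antiaromatic.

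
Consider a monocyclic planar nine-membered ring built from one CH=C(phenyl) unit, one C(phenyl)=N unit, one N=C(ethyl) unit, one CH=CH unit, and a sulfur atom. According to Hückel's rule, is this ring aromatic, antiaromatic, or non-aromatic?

Aromatic

Every ring atom contributes a p orbital perpendicular to the ring (every atom in a ring double bond is sp² and brings one electron to the p orbital; each =N– nitrogen is pyridine-type (lone pair in the sp² plane, one electron in the p orbital); the sulfur donates one lone pair from its p orbital), so the π system is cyclic and fully conjugated.
π-electron count: 4 × 2 = 8 from the double-bond units + 2 from the S atom = 10.
10 = 4(2) + 2, which satisfies Hückel's 4n+2 rule.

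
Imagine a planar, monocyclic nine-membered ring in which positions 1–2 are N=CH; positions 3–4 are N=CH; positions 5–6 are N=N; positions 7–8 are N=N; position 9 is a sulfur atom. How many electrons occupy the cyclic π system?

10

Check conjugation: each doubly-bonded ring atom is sp² with one p-orbital electron; each sp² =N– keeps its lone pair in-plane and puts one electron into the π system; the sulfur donates one lone pair from its p orbital — every position has a p orbital, so the cyclic π system is continuous.
Tallying contributions gives 4 × 2 = 8 from the double-bond units + 2 from the S atom = 10.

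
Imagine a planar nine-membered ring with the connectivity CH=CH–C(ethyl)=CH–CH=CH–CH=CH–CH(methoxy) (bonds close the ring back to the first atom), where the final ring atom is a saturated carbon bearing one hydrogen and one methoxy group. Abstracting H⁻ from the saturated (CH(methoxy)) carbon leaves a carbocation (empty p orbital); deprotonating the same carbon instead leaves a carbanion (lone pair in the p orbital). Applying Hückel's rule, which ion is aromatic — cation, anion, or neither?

Both ions have a continuous loop of p orbitals — each ring atom is sp².
Cation: 4 × 2 + 0 = 8 π electrons → 4(2), antiaromatic.
Anion: 4 × 2 + 2 = 10 π electrons → 4(2)+2, aromatic.

The anion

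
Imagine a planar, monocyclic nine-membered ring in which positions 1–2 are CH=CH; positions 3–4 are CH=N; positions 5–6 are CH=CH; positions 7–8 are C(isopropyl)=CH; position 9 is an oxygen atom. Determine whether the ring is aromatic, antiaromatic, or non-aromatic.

Aromatic

Check conjugation: the double-bond atoms are sp², each contributing one p electron; each =N– nitrogen is pyridine-type (lone pair in the sp² plane, one electron in the p orbital); the oxygen donates one lone pair from its p orbital — every position has a p orbital, so the cyclic π system is continuous.
π-electron count: 4 × 2 = 8 from the double-bond units + 2 from the O atom = 10.
With 10 π electrons (n = 2), the Hückel 4n+2 condition holds.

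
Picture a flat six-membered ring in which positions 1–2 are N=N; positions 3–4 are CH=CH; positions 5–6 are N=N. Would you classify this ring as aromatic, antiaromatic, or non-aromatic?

All ring atoms are sp² and supply a p orbital to the ring (the double-bond atoms are sp², each contributing one p electron; the doubly-bonded nitrogens are pyridine-type — their lone pairs lie in the ring plane, leaving one electron in the p orbital); the conjugation is uninterrupted.
Tallying contributions gives 3 × 2 = 6 from the 3 double-bond units.
With 6 π electrons (n = 1), the Hückel 4n+2 condition holds.

Aromatic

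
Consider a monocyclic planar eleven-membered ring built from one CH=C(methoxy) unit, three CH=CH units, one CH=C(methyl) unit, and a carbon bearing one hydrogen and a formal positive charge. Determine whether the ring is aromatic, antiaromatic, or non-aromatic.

All ring atoms are sp² and supply a p orbital to the ring (the double-bond atoms are sp², each contributing one p electron; the carbocation has an empty p orbital); the conjugation is uninterrupted.
π-electron count: 5 × 2 = 10 from the double-bond units + 0 from the CH(+) atom = 10.
That gives a 4n+2 count (10, n = 2).

Aromatic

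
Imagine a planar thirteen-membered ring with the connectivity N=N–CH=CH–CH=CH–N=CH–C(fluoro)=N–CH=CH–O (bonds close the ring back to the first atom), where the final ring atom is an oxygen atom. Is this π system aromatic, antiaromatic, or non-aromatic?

The p orbitals form a continuous loop: each doubly-bonded ring atom is sp² with one p-orbital electron; each sp² =N– keeps its lone pair in-plane and puts one electron into the π system; the oxygen donates one lone pair from its p orbital. The ring is fully conjugated.
Tallying contributions gives 6 × 2 = 12 from the double-bond units + 2 from the O atom = 14.
Since 14 = 4·3 + 2, the ring meets the 4n+2 criterion.

Aromatic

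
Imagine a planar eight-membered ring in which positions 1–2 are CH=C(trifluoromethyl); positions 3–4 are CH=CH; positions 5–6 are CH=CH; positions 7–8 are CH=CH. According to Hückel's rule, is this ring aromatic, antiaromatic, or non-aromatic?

Antiaromatic

Every ring atom contributes a p orbital perpendicular to the ring (the double-bond atoms are sp², each contributing one p electron), so the π system is cyclic and fully conjugated.
Counting π electrons: 4 × 2 = 8 from the 4 double-bond units.
A 4n π count (8, n = 2) in a planar conjugated ring means antiaromatic.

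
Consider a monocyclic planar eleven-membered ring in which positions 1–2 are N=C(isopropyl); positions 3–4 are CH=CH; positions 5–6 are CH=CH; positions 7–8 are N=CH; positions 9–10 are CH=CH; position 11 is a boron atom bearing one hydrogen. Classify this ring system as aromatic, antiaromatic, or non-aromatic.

Aromatic

All ring atoms are sp² and supply a p orbital to the ring (each doubly-bonded ring atom is sp² with one p-orbital electron; the doubly-bonded nitrogens are pyridine-type — their lone pairs lie in the ring plane, leaving one electron in the p orbital; the boron has an empty p orbital); the conjugation is uninterrupted.
Tallying contributions gives 5 × 2 = 10 from the double-bond units + 0 from the BH atom = 10.
Since 10 = 4·2 + 2, the ring meets the 4n+2 criterion.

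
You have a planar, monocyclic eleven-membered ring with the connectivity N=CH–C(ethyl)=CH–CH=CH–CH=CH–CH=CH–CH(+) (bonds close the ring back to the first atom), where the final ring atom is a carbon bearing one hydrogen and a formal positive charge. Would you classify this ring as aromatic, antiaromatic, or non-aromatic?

Every ring atom contributes a p orbital perpendicular to the ring (each doubly-bonded ring atom is sp² with one p-orbital electron; each =N– nitrogen is pyridine-type (lone pair in the sp² plane, one electron in the p orbital); the carbocation has an empty p orbital), so the π system is cyclic and fully conjugated.
Tallying contributions gives 5 × 2 = 10 from the double-bond units + 0 from the CH(+) atom = 10.
10 = 4(2) + 2, which satisfies Hückel's 4n+2 rule.

Aromatic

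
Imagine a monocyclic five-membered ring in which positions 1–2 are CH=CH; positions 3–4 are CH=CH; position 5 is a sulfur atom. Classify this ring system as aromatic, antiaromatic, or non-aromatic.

Aromatic

Check conjugation: each doubly-bonded ring atom is sp² with one p-orbital electron; the sulfur donates one lone pair from its p orbital — every position has a p orbital, so the cyclic π system is continuous.
π-electron count: 2 × 2 = 4 from the double-bond units + 2 from the S atom = 6.
That gives a 4n+2 count (6, n = 1).
This is thiophene.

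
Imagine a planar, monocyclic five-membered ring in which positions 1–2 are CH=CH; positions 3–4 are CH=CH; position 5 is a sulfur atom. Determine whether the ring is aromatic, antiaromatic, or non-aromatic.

All ring atoms are sp² and supply a p orbital to the ring (the double-bond atoms are sp², each contributing one p electron; the sulfur donates one lone pair from its p orbital); the conjugation is uninterrupted.
Tallying contributions gives 2 × 2 = 4 from the double-bond units + 2 from the S atom = 6.
6 = 4(1) + 2, which satisfies Hückel's 4n+2 rule.
This is thiophene.

Aromatic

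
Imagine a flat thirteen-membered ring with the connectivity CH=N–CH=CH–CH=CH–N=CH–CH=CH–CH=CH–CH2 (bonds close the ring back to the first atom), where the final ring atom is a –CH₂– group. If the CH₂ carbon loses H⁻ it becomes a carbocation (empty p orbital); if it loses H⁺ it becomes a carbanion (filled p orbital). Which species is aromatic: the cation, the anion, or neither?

The anion

In both ions every ring atom is sp² and contributes a p orbital, so both rings are fully conjugated.
Cation: 6 × 2 + 0 = 12 π electrons → 4(3), antiaromatic.
Anion: 6 × 2 + 2 = 14 π electrons → 4(3)+2, aromatic.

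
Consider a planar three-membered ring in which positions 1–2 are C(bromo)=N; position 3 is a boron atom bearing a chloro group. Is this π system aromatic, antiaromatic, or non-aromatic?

All ring atoms are sp² and supply a p orbital to the ring (each doubly-bonded ring atom is sp² with one p-orbital electron; the doubly-bonded nitrogens are pyridine-type — their lone pairs lie in the ring plane, leaving one electron in the p orbital; the boron has an empty p orbital); the conjugation is uninterrupted.
Counting π electrons: 1 × 2 = 2 from the double-bond unit + 0 from the B(chloro) atom = 2.
That gives a 4n+2 count (2, n = 0).

Aromatic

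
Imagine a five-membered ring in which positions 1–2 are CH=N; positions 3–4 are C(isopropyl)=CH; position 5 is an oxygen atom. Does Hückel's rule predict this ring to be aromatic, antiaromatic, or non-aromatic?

Aromatic

Check conjugation: every atom in a ring double bond is sp² and brings one electron to the p orbital; each sp² =N– keeps its lone pair in-plane and puts one electron into the π system; the oxygen donates one lone pair from its p orbital — every position has a p orbital, so the cyclic π system is continuous.
Adding the contributions, 2 × 2 = 4 from the double-bond units + 2 from the O atom = 6.
That gives a 4n+2 count (6, n = 1).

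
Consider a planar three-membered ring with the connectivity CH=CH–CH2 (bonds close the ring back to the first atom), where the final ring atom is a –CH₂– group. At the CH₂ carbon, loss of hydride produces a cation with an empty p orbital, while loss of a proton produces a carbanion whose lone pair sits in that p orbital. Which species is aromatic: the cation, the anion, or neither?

Both ions have a continuous loop of p orbitals — each ring atom is sp².
Cation: 1 × 2 + 0 = 2 π electrons → 4(0)+2, aromatic.
Anion: 1 × 2 + 2 = 4 π electrons → 4(1), antiaromatic.

The cation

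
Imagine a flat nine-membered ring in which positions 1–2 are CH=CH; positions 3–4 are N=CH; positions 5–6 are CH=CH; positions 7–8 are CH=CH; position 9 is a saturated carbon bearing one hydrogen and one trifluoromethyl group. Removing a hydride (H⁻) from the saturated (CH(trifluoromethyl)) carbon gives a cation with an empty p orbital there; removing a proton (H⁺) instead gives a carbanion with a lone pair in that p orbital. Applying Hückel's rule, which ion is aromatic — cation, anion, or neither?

The anion

In both ions every ring atom is sp² and contributes a p orbital, so both rings are fully conjugated.
Cation: 4 × 2 + 0 = 8 π electrons → 4(2), antiaromatic.
Anion: 4 × 2 + 2 = 10 π electrons → 4(2)+2, aromatic.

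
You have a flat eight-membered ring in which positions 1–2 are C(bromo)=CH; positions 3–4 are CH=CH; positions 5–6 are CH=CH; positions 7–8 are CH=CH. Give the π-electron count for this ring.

All ring atoms are sp² and supply a p orbital to the ring (the double-bond atoms are sp², each contributing one p electron); the conjugation is uninterrupted.
π-electron count: 4 × 2 = 8 from the 4 double-bond units.

8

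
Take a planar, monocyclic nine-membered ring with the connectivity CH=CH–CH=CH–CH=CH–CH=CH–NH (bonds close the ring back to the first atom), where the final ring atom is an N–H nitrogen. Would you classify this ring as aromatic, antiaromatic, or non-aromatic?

Aromatic

All ring atoms are sp² and supply a p orbital to the ring (the double-bond atoms are sp², each contributing one p electron; the pyrrole-type nitrogen donates its lone pair from the p orbital); the conjugation is uninterrupted.
Tallying contributions gives 4 × 2 = 8 from the double-bond units + 2 from the NH atom = 10.
With 10 π electrons (n = 2), the Hückel 4n+2 condition holds.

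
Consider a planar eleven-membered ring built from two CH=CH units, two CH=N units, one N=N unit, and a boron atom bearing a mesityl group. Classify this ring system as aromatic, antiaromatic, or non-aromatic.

The p orbitals form a continuous loop: each doubly-bonded ring atom is sp² with one p-orbital electron; each sp² =N– keeps its lone pair in-plane and puts one electron into the π system; the boron has an empty p orbital. The ring is fully conjugated.
π-electron count: 5 × 2 = 10 from the double-bond units + 0 from the B(mesityl) atom = 10.
Since 10 = 4·2 + 2, the ring meets the 4n+2 criterion.

Aromatic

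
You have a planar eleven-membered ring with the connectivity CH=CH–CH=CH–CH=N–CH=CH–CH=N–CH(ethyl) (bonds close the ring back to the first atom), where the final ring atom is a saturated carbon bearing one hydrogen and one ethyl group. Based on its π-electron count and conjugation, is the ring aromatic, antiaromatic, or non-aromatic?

At the CH(ethyl) position, that saturated carbon is sp³ and has no p orbital in the ring π system; the ring's p-orbital overlap is broken there.
A ring that is not fully conjugated cannot be aromatic or antiaromatic regardless of its π-electron count.

Non-aromatic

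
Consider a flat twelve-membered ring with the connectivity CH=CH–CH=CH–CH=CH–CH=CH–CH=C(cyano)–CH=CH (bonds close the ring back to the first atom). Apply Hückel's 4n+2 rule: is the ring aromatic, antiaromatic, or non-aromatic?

Every ring atom contributes a p orbital perpendicular to the ring (every atom in a ring double bond is sp² and brings one electron to the p orbital), so the π system is cyclic and fully conjugated.
Counting π electrons: 6 × 2 = 12 from the 6 double-bond units.
12 = 4(3); a planar, fully conjugated 4n system is antiaromatic.

Antiaromatic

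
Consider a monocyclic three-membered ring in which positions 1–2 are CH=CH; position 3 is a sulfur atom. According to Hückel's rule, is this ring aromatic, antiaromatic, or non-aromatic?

Antiaromatic

The p orbitals form a continuous loop: the double-bond atoms are sp², each contributing one p electron; the sulfur donates one lone pair from its p orbital. The ring is fully conjugated.
Adding the contributions, 1 × 2 = 2 from the double-bond unit + 2 from the S atom = 4.
A 4n π count (4, n = 1) in a planar conjugated ring means antiaromatic.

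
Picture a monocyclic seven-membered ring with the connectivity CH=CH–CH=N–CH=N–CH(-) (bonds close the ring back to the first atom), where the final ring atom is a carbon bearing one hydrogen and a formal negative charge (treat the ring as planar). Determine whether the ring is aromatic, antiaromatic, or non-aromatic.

Check conjugation: every atom in a ring double bond is sp² and brings one electron to the p orbital; each sp² =N– keeps its lone pair in-plane and puts one electron into the π system; the carbanion's lone pair occupies the p orbital — every position has a p orbital, so the cyclic π system is continuous.
Counting π electrons: 3 × 2 = 6 from the double-bond units + 2 from the CH(-) atom = 8.
A 4n π count (8, n = 2) in a planar conjugated ring means antiaromatic.

Antiaromatic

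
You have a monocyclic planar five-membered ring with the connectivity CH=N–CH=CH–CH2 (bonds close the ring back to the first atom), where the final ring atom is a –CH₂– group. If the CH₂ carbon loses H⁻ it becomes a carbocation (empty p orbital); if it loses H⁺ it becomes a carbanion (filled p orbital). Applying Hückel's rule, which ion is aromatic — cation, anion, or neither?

Once that carbon is sp², every ring atom has a p orbital and both ions are fully conjugated.
Cation: 2 × 2 + 0 = 4 π electrons → 4(1), antiaromatic.
Anion: 2 × 2 + 2 = 6 π electrons → 4(1)+2, aromatic.

The anion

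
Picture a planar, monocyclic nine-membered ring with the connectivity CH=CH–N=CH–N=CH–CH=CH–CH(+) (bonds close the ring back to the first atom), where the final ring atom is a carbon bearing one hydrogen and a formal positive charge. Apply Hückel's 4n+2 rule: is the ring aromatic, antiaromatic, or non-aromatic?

The p orbitals form a continuous loop: the double-bond atoms are sp², each contributing one p electron; the doubly-bonded nitrogens are pyridine-type — their lone pairs lie in the ring plane, leaving one electron in the p orbital; the carbocation has an empty p orbital. The ring is fully conjugated.
π-electron count: 4 × 2 = 8 from the double-bond units + 0 from the CH(+) atom = 8.
8 = 4(2); a planar, fully conjugated 4n system is antiaromatic.

Antiaromatic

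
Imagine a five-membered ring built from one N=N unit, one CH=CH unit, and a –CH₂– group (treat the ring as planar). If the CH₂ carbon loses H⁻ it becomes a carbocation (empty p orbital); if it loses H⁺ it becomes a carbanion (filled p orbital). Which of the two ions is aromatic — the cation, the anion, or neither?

Both ions have a continuous loop of p orbitals — each ring atom is sp².
Cation: 2 × 2 + 0 = 4 π electrons → 4(1), antiaromatic.
Anion: 2 × 2 + 2 = 6 π electrons → 4(1)+2, aromatic.

The anion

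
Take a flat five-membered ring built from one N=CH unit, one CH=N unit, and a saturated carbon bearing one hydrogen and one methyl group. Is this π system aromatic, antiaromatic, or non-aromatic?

Non-aromatic

At the CH(methyl) position, that saturated carbon is sp³ and has no p orbital in the ring π system; the ring's p-orbital overlap is broken there.
Hückel's rule only applies to fully conjugated rings, so this one is simply non-aromatic.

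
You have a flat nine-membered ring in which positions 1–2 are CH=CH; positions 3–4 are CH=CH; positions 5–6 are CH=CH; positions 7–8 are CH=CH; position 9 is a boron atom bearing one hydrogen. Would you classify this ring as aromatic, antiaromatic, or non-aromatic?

The p orbitals form a continuous loop: the double-bond atoms are sp², each contributing one p electron; the boron has an empty p orbital. The ring is fully conjugated.
Adding the contributions, 4 × 2 = 8 from the double-bond units + 0 from the BH atom = 8.
8 is a 4n count (n = 2), so the planar conjugated ring is antiaromatic.

Antiaromatic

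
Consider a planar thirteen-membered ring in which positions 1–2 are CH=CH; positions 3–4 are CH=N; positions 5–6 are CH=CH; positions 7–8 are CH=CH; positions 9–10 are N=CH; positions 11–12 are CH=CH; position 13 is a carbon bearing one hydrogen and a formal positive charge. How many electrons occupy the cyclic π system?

All ring atoms are sp² and supply a p orbital to the ring (every atom in a ring double bond is sp² and brings one electron to the p orbital; the doubly-bonded nitrogens are pyridine-type — their lone pairs lie in the ring plane, leaving one electron in the p orbital; the carbocation has an empty p orbital); the conjugation is uninterrupted.
Adding the contributions, 6 × 2 = 12 from the double-bond units + 0 from the CH(+) atom = 12.

12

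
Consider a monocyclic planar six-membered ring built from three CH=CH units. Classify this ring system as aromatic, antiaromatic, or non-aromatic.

Check conjugation: every atom in a ring double bond is sp² and brings one electron to the p orbital — every position has a p orbital, so the cyclic π system is continuous.
Tallying contributions gives 3 × 2 = 6 from the 3 double-bond units.
6 = 4(1) + 2, which satisfies Hückel's 4n+2 rule.
This is benzene.

Aromatic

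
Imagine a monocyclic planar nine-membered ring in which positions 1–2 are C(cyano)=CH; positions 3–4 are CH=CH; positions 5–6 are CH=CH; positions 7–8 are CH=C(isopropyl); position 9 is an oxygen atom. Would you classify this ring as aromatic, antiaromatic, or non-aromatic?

Aromatic

The p orbitals form a continuous loop: every atom in a ring double bond is sp² and brings one electron to the p orbital; the oxygen donates one lone pair from its p orbital. The ring is fully conjugated.
Adding the contributions, 4 × 2 = 8 from the double-bond units + 2 from the O atom = 10.
Since 10 = 4·2 + 2, the ring meets the 4n+2 criterion.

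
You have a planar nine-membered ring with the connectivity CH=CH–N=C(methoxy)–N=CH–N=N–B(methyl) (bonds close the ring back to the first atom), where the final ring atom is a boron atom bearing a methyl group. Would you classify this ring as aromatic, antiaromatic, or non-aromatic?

Antiaromatic

Check conjugation: each doubly-bonded ring atom is sp² with one p-orbital electron; each sp² =N– keeps its lone pair in-plane and puts one electron into the π system; the boron has an empty p orbital — every position has a p orbital, so the cyclic π system is continuous.
Tallying contributions gives 4 × 2 = 8 from the double-bond units + 0 from the B(methyl) atom = 8.
8 is a 4n count (n = 2), so the planar conjugated ring is antiaromatic.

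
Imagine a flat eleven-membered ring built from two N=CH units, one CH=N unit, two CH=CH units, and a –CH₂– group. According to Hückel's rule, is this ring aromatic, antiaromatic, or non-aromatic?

At the CH2 position, the tetrahedral CH₂ carbon is sp³ and has no p orbital in the ring π system; the ring's p-orbital overlap is broken there.
Hückel's rule only applies to fully conjugated rings, so this one is simply non-aromatic.

Non-aromatic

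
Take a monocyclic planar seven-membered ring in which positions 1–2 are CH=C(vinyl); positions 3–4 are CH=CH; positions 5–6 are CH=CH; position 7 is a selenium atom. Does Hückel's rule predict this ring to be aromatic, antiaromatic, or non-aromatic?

Antiaromatic

The p orbitals form a continuous loop: the double-bond atoms are sp², each contributing one p electron; the selenium donates one lone pair from its p orbital. The ring is fully conjugated.
Adding the contributions, 3 × 2 = 6 from the double-bond units + 2 from the Se atom = 8.
With 8 = 4·2 π electrons, Hückel's rule classifies the planar ring as antiaromatic.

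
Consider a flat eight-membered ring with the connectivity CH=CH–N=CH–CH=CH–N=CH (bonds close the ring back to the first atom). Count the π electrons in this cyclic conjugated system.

The p orbitals form a continuous loop: the double-bond atoms are sp², each contributing one p electron; each =N– nitrogen is pyridine-type (lone pair in the sp² plane, one electron in the p orbital). The ring is fully conjugated.
Tallying contributions gives 4 × 2 = 8 from the 4 double-bond units.

8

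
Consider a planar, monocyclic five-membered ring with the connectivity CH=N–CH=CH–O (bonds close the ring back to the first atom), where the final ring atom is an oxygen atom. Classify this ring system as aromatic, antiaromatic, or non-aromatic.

The p orbitals form a continuous loop: each doubly-bonded ring atom is sp² with one p-orbital electron; the doubly-bonded nitrogens are pyridine-type — their lone pairs lie in the ring plane, leaving one electron in the p orbital; the oxygen donates one lone pair from its p orbital. The ring is fully conjugated.
Adding the contributions, 2 × 2 = 4 from the double-bond units + 2 from the O atom = 6.
Since 6 = 4·1 + 2, the ring meets the 4n+2 criterion.

Aromatic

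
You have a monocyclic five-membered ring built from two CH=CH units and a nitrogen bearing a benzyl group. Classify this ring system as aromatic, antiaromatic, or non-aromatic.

Aromatic

Check conjugation: every atom in a ring double bond is sp² and brings one electron to the p orbital; the pyrrole-type nitrogen donates its lone pair from the p orbital — every position has a p orbital, so the cyclic π system is continuous.
Adding the contributions, 2 × 2 = 4 from the double-bond units + 2 from the N(benzyl) atom = 6.
With 6 π electrons (n = 1), the Hückel 4n+2 condition holds.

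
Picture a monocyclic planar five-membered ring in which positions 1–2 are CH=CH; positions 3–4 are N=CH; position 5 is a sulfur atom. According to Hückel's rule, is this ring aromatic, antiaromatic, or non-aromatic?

Aromatic

Every ring atom contributes a p orbital perpendicular to the ring (every atom in a ring double bond is sp² and brings one electron to the p orbital; the doubly-bonded nitrogens are pyridine-type — their lone pairs lie in the ring plane, leaving one electron in the p orbital; the sulfur donates one lone pair from its p orbital), so the π system is cyclic and fully conjugated.
Adding the contributions, 2 × 2 = 4 from the double-bond units + 2 from the S atom = 6.
Since 6 = 4·1 + 2, the ring meets the 4n+2 criterion.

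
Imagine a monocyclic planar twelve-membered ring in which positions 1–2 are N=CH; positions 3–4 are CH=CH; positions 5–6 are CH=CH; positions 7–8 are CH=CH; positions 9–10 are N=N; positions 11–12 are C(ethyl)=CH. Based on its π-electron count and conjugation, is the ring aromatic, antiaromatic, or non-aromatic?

Antiaromatic

All ring atoms are sp² and supply a p orbital to the ring (the double-bond atoms are sp², each contributing one p electron; the doubly-bonded nitrogens are pyridine-type — their lone pairs lie in the ring plane, leaving one electron in the p orbital); the conjugation is uninterrupted.
π-electron count: 6 × 2 = 12 from the 6 double-bond units.
12 = 4(3); a planar, fully conjugated 4n system is antiaromatic.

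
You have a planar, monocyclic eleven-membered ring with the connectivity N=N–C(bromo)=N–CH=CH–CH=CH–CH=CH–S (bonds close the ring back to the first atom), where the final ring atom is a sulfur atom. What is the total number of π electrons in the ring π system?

12

Every ring atom contributes a p orbital perpendicular to the ring (each doubly-bonded ring atom is sp² with one p-orbital electron; each =N– nitrogen is pyridine-type (lone pair in the sp² plane, one electron in the p orbital); the sulfur donates one lone pair from its p orbital), so the π system is cyclic and fully conjugated.
Counting π electrons: 5 × 2 = 10 from the double-bond units + 2 from the S atom = 12.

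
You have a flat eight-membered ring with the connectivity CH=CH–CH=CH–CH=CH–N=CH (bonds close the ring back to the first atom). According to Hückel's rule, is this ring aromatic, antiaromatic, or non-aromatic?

Antiaromatic

All ring atoms are sp² and supply a p orbital to the ring (the double-bond atoms are sp², each contributing one p electron; the doubly-bonded nitrogens are pyridine-type — their lone pairs lie in the ring plane, leaving one electron in the p orbital); the conjugation is uninterrupted.
π-electron count: 4 × 2 = 8 from the 4 double-bond units.
With 8 = 4·2 π electrons, Hückel's rule classifies the planar ring as antiaromatic.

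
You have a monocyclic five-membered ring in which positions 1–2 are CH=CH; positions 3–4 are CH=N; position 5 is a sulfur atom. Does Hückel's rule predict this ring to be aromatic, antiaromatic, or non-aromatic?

Aromatic

Every ring atom contributes a p orbital perpendicular to the ring (each doubly-bonded ring atom is sp² with one p-orbital electron; the doubly-bonded nitrogens are pyridine-type — their lone pairs lie in the ring plane, leaving one electron in the p orbital; the sulfur donates one lone pair from its p orbital), so the π system is cyclic and fully conjugated.
Counting π electrons: 2 × 2 = 4 from the double-bond units + 2 from the S atom = 6.
With 6 π electrons (n = 1), the Hückel 4n+2 condition holds.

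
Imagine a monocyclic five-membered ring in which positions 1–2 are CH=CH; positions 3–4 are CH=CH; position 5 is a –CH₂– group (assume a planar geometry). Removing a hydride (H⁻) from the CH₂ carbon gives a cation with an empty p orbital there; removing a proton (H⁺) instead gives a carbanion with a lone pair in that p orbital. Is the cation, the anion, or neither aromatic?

In either ion the ring is fully conjugated: every atom, including the new sp² carbon, supplies a p orbital.
Cation: 2 × 2 + 0 = 4 π electrons → 4(1), antiaromatic.
Anion: 2 × 2 + 2 = 6 π electrons → 4(1)+2, aromatic.

The anion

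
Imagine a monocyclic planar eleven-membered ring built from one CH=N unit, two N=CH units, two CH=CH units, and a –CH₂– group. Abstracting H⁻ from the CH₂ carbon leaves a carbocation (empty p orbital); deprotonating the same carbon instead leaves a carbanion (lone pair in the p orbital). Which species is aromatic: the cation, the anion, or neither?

The cation

Once that carbon is sp², every ring atom has a p orbital and both ions are fully conjugated.
Cation: 5 × 2 + 0 = 10 π electrons → 4(2)+2, aromatic.
Anion: 5 × 2 + 2 = 12 π electrons → 4(3), antiaromatic.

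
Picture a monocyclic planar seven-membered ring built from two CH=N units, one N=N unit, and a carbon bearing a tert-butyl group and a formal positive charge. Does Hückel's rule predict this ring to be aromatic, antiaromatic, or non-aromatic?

Aromatic

The p orbitals form a continuous loop: every atom in a ring double bond is sp² and brings one electron to the p orbital; each =N– nitrogen is pyridine-type (lone pair in the sp² plane, one electron in the p orbital); the carbocation has an empty p orbital. The ring is fully conjugated.
π-electron count: 3 × 2 = 6 from the double-bond units + 0 from the C(tert-butyl)(+) atom = 6.
With 6 π electrons (n = 1), the Hückel 4n+2 condition holds.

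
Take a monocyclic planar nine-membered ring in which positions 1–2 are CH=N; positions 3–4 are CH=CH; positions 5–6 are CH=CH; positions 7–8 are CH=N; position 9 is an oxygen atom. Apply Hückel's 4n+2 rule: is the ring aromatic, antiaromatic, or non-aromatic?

The p orbitals form a continuous loop: the double-bond atoms are sp², each contributing one p electron; the doubly-bonded nitrogens are pyridine-type — their lone pairs lie in the ring plane, leaving one electron in the p orbital; the oxygen donates one lone pair from its p orbital. The ring is fully conjugated.
π-electron count: 4 × 2 = 8 from the double-bond units + 2 from the O atom = 10.
Since 10 = 4·2 + 2, the ring meets the 4n+2 criterion.

Aromatic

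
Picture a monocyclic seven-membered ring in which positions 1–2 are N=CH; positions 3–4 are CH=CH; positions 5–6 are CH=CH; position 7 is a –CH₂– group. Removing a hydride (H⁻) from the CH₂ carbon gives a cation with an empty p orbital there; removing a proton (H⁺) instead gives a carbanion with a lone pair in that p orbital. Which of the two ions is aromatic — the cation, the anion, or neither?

Both ions have a continuous loop of p orbitals — each ring atom is sp².
Cation: 3 × 2 + 0 = 6 π electrons → 4(1)+2, aromatic.
Anion: 3 × 2 + 2 = 8 π electrons → 4(2), antiaromatic.

The cation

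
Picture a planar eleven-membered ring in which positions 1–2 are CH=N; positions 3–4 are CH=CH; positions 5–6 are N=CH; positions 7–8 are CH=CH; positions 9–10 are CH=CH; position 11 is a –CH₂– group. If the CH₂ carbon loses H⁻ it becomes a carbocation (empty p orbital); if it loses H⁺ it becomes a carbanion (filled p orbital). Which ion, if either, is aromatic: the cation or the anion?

Once that carbon is sp², every ring atom has a p orbital and both ions are fully conjugated.
Cation: 5 × 2 + 0 = 10 π electrons → 4(2)+2, aromatic.
Anion: 5 × 2 + 2 = 12 π electrons → 4(3), antiaromatic.

The cation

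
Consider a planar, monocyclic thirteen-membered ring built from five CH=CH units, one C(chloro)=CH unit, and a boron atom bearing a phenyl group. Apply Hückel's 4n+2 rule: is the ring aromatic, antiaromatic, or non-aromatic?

Antiaromatic

Every ring atom contributes a p orbital perpendicular to the ring (the double-bond atoms are sp², each contributing one p electron; the boron has an empty p orbital), so the π system is cyclic and fully conjugated.
Adding the contributions, 6 × 2 = 12 from the double-bond units + 0 from the B(phenyl) atom = 12.
With 12 = 4·3 π electrons, Hückel's rule classifies the planar ring as antiaromatic.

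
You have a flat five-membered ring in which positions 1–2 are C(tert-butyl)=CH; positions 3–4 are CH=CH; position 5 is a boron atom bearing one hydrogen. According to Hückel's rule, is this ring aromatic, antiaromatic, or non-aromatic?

All ring atoms are sp² and supply a p orbital to the ring (the double-bond atoms are sp², each contributing one p electron; the boron has an empty p orbital); the conjugation is uninterrupted.
π-electron count: 2 × 2 = 4 from the double-bond units + 0 from the BH atom = 4.
With 4 = 4·1 π electrons, Hückel's rule classifies the planar ring as antiaromatic.

Antiaromatic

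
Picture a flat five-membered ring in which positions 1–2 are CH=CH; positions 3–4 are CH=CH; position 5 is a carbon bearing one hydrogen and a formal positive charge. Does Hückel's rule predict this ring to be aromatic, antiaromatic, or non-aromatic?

The p orbitals form a continuous loop: every atom in a ring double bond is sp² and brings one electron to the p orbital; the carbocation has an empty p orbital. The ring is fully conjugated.
Counting π electrons: 2 × 2 = 4 from the double-bond units + 0 from the CH(+) atom = 4.
4 = 4(1); a planar, fully conjugated 4n system is antiaromatic.

Antiaromatic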